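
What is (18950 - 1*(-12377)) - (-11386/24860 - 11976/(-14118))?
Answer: 916234102679/29247790 ≈ 31327.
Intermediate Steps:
(18950 - 1*(-12377)) - (-11386/24860 - 11976/(-14118)) = (18950 + 12377) - (-11386*1/24860 - 11976*(-1/14118)) = 31327 - (-5693/12430 + 1996/2353) = 31327 - 1*11414651/29247790 = 31327 - 11414651/29247790 = 916234102679/29247790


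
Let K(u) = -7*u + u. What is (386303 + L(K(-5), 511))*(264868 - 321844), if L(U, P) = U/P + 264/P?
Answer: -1606732373136/73 ≈ -2.2010e+10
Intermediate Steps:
K(u) = -6*u
L(U, P) = 264/P + U/P
(386303 + L(K(-5), 511))*(264868 - 321844) = (386303 + (264 - 6*(-5))/511)*(264868 - 321844) = (386303 + (264 + 30)/511)*(-56976) = (386303 + (1/511)*294)*(-56976) = (386303 + 42/73)*(-56976) = (28200161/73)*(-56976) = -1606732373136/73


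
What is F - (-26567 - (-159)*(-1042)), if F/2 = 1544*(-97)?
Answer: -107291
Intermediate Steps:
F = -299536 (F = 2*(1544*(-97)) = 2*(-149768) = -299536)
F - (-26567 - (-159)*(-1042)) = -299536 - (-26567 - (-159)*(-1042)) = -299536 - (-26567 - 1*165678) = -299536 - (-26567 - 165678) = -299536 - 1*(-192245) = -299536 + 192245 = -107291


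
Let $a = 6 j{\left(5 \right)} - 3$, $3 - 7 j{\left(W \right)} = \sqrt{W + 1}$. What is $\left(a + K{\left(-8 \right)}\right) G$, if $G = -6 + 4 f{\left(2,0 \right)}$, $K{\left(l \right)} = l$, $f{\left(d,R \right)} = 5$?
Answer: $-118 - 12 \sqrt{6} \approx -147.39$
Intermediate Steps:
$j{\left(W \right)} = \frac{3}{7} - \frac{\sqrt{1 + W}}{7}$ ($j{\left(W \right)} = \frac{3}{7} - \frac{\sqrt{W + 1}}{7} = \frac{3}{7} - \frac{\sqrt{1 + W}}{7}$)
$G = 14$ ($G = -6 + 4 \cdot 5 = -6 + 20 = 14$)
$a = - \frac{3}{7} - \frac{6 \sqrt{6}}{7}$ ($a = 6 \left(\frac{3}{7} - \frac{\sqrt{1 + 5}}{7}\right) - 3 = 6 \left(\frac{3}{7} - \frac{\sqrt{6}}{7}\right) - 3 = \left(\frac{18}{7} - \frac{6 \sqrt{6}}{7}\right) - 3 = - \frac{3}{7} - \frac{6 \sqrt{6}}{7} \approx -2.5281$)
$\left(a + K{\left(-8 \right)}\right) G = \left(\left(- \frac{3}{7} - \frac{6 \sqrt{6}}{7}\right) - 8\right) 14 = \left(- \frac{59}{7} - \frac{6 \sqrt{6}}{7}\right) 14 = -118 - 12 \sqrt{6}$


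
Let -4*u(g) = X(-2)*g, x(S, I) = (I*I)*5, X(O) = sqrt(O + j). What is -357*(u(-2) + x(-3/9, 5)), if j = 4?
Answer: -44625 - 357*sqrt(2)/2 ≈ -44877.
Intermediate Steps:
X(O) = sqrt(4 + O) (X(O) = sqrt(O + 4) = sqrt(4 + O))
x(S, I) = 5*I**2 (x(S, I) = I**2*5 = 5*I**2)
u(g) = -g*sqrt(2)/4 (u(g) = -sqrt(4 - 2)*g/4 = -sqrt(2)*g/4 = -g*sqrt(2)/4)
-357*(u(-2) + x(-3/9, 5)) = -357*(-1/4*(-2)*sqrt(2) + 5*5**2) = -357*(sqrt(2)/2 + 5*25) = -357*(sqrt(2)/2 + 125) = -357*(125 + sqrt(2)/2) = -44625 - 357*sqrt(2)/2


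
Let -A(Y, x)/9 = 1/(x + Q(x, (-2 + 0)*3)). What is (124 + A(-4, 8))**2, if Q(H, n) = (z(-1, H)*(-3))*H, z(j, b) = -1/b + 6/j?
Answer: 369062521/24025 ≈ 15362.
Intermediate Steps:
Q(H, n) = H*(18 + 3/H) (Q(H, n) = ((-1/H + 6/(-1))*(-3))*H = ((-1/H + 6*(-1))*(-3))*H = ((-1/H - 6)*(-3))*H = ((-6 - 1/H)*(-3))*H = (18 + 3/H)*H = H*(18 + 3/H))
A(Y, x) = -9/(3 + 19*x) (A(Y, x) = -9/(x + (3 + 18*x)) = -9/(3 + 19*x))
(124 + A(-4, 8))**2 = (124 + 9/(-3 - 19*8))**2 = (124 + 9/(-3 - 152))**2 = (124 + 9/(-155))**2 = (124 + 9*(-1/155))**2 = (124 - 9/155)**2 = (19211/155)**2 = 369062521/24025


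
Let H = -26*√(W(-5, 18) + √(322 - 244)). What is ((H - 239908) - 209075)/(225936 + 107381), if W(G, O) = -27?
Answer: -448983/333317 - 26*I*√(27 - √78)/333317 ≈ -1.347 - 0.00033249*I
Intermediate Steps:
H = -26*√(-27 + √78) (H = -26*√(-27 + √(322 - 244)) = -26*√(-27 + √78) ≈ -110.82*I)
((H - 239908) - 209075)/(225936 + 107381) = ((-26*I*√(27 - √78) - 239908) - 209075)/(225936 + 107381) = ((-239908 - 26*I*√(27 - √78)) - 209075)/333317 = (-448983 - 26*I*√(27 - √78))*(1/333317) = -448983/333317 - 26*I*√(27 - √78)/333317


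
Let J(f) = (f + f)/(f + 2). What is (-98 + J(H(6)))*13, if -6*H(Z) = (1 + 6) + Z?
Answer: -936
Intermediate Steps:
H(Z) = -7/6 - Z/6 (H(Z) = -((1 + 6) + Z)/6 = -(7 + Z)/6 = -7/6 - Z/6)
J(f) = 2*f/(2 + f) (J(f) = (2*f)/(2 + f) = 2*f/(2 + f))
(-98 + J(H(6)))*13 = (-98 + 2*(-7/6 - 1/6*6)/(2 + (-7/6 - 1/6*6)))*13 = (-98 + 2*(-7/6 - 1)/(2 + (-7/6 - 1)))*13 = (-98 + 2*(-13/6)/(2 - 13/6))*13 = (-98 + 2*(-13/6)/(-1/6))*13 = (-98 + 2*(-13/6)*(-6))*13 = (-98 + 26)*13 = -72*13 = -936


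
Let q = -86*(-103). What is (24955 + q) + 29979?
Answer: 63792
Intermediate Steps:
q = 8858
(24955 + q) + 29979 = (24955 + 8858) + 29979 = 33813 + 29979 = 63792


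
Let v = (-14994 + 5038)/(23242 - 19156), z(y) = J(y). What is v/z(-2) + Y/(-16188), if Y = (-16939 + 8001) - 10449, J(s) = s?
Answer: 26633191/11024028 ≈ 2.4159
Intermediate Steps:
z(y) = y
v = -4978/2043 (v = -9956/4086 = -9956*1/4086 = -4978/2043 ≈ -2.4366)
Y = -19387 (Y = -8938 - 10449 = -19387)
v/z(-2) + Y/(-16188) = -4978/2043/(-2) - 19387/(-16188) = -4978/2043*(-1/2) - 19387*(-1/16188) = 2489/2043 + 19387/16188 = 26633191/11024028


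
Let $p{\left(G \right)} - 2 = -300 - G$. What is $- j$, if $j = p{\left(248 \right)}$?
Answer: $546$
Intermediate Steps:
$p{\left(G \right)} = -298 - G$ ($p{\left(G \right)} = 2 - \left(300 + G\right) = -298 - G$)
$j = -546$ ($j = -298 - 248 = -546$)
$- j = \left(-1\right) \left(-546\right) = 546$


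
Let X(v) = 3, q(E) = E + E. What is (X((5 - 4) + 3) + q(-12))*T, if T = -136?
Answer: 2856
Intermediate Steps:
q(E) = 2*E
(X((5 - 4) + 3) + q(-12))*T = (3 + 2*(-12))*(-136) = (3 - 24)*(-136) = -21*(-136) = 2856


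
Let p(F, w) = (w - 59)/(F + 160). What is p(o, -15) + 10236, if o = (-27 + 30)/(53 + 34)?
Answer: 47503130/4641 ≈ 10236.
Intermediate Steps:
o = 1/29 (o = 3/87 = 3*(1/87) = 1/29 ≈ 0.034483)
p(F, w) = (-59 + w)/(160 + F)
p(o, -15) + 10236 = (-59 - 15)/(160 + 1/29) + 10236 = -74/(4641/29) + 10236 = (29/4641)*(-74) + 10236 = -2146/4641 + 10236 = 47503130/4641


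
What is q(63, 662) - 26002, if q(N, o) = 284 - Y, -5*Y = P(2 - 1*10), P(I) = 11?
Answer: -128579/5 ≈ -25716.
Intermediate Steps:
Y = -11/5 (Y = -⅕*11 = -11/5 ≈ -2.2000)
q(N, o) = 1431/5 (q(N, o) = 284 - 1*(-11/5) = 284 + 11/5 = 1431/5)
q(63, 662) - 26002 = 1431/5 - 26002 = -128579/5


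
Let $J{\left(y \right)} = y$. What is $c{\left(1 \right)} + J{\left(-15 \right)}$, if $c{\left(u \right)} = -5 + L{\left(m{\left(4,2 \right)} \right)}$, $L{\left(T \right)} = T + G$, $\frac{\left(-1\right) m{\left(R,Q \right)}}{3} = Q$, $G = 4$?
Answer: $-22$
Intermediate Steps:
$m{\left(R,Q \right)} = - 3 Q$
$L{\left(T \right)} = 4 + T$ ($L{\left(T \right)} = T + 4 = 4 + T$)
$c{\left(u \right)} = -7$ ($c{\left(u \right)} = -5 + \left(4 - 6\right) = -5 - 2 = -7$)
$c{\left(1 \right)} + J{\left(-15 \right)} = -7 - 15 = -22$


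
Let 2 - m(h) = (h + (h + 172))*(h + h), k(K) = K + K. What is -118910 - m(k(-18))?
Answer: -126112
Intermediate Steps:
k(K) = 2*K
m(h) = 2 - 2*h*(172 + 2*h) (m(h) = 2 - (h + (h + 172))*(h + h) = 2 - (h + (172 + h))*2*h = 2 - (172 + 2*h)*2*h = 2 - 2*h*(172 + 2*h))
-118910 - m(k(-18)) = -118910 - (2 - 688*(-18) - 4*(2*(-18))**2) = -118910 - (2 - 344*(-36) - 4*(-36)**2) = -118910 - (2 + 12384 - 4*1296) = -118910 - (2 + 12384 - 5184) = -118910 - 1*7202 = -118910 - 7202 = -126112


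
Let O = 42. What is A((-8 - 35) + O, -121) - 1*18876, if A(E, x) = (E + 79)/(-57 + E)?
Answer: -547443/29 ≈ -18877.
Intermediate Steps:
A(E, x) = (79 + E)/(-57 + E)
A((-8 - 35) + O, -121) - 1*18876 = (79 + ((-8 - 35) + 42))/(-57 + ((-8 - 35) + 42)) - 1*18876 = (79 + (-43 + 42))/(-57 + (-43 + 42)) - 18876 = (79 - 1)/(-57 - 1) - 18876 = 78/(-58) - 18876 = -1/58*78 - 18876 = -39/29 - 18876 = -547443/29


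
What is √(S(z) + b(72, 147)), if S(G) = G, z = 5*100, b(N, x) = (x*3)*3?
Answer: √1823 ≈ 42.697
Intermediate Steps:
b(N, x) = 9*x (b(N, x) = (3*x)*3 = 9*x)
z = 500
√(S(z) + b(72, 147)) = √(500 + 9*147) = √(500 + 1323) = √1823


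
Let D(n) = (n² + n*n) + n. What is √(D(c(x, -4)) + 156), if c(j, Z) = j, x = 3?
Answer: √177 ≈ 13.304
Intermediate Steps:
D(n) = n + 2*n² (D(n) = (n² + n²) + n = 2*n² + n = n + 2*n²)
√(D(c(x, -4)) + 156) = √(3*(1 + 2*3) + 156) = √(3*(1 + 6) + 156) = √(3*7 + 156) = √(21 + 156) = √177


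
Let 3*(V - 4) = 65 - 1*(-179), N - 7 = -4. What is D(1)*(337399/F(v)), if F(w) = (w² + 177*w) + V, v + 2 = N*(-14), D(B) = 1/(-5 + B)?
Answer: 1012197/69200 ≈ 14.627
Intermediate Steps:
N = 3 (N = 7 - 4 = 3)
v = -44 (v = -2 + 3*(-14) = -2 - 42 = -44)
V = 256/3 (V = 4 + (65 - 1*(-179))/3 = 4 + (65 + 179)/3 = 4 + (⅓)*244 = 4 + 244/3 = 256/3 ≈ 85.333)
F(w) = 256/3 + w² + 177*w (F(w) = (w² + 177*w) + 256/3 = 256/3 + w² + 177*w)
D(1)*(337399/F(v)) = (337399/(256/3 + (-44)² + 177*(-44)))/(-5 + 1) = (337399/(256/3 + 1936 - 7788))/(-4) = -337399/(4*(-17300/3)) = -337399*(-3)/(4*17300) = -¼*(-1012197/17300) = 1012197/69200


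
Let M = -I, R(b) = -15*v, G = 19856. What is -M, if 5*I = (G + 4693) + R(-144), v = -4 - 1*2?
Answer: 24639/5 ≈ 4927.8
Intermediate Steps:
v = -6 (v = -4 - 2 = -6)
R(b) = 90 (R(b) = -15*(-6) = 90)
I = 24639/5 (I = ((19856 + 4693) + 90)/5 = (24549 + 90)/5 = (1/5)*24639 = 24639/5 ≈ 4927.8)
M = -24639/5 (M = -1*24639/5 = -24639/5 ≈ -4927.8)
-M = -1*(-24639/5) = 24639/5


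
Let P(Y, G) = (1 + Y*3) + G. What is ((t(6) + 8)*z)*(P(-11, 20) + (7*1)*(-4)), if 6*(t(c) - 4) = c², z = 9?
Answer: -6480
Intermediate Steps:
t(c) = 4 + c²/6
P(Y, G) = 1 + G + 3*Y (P(Y, G) = (1 + 3*Y) + G = 1 + G + 3*Y)
((t(6) + 8)*z)*(P(-11, 20) + (7*1)*(-4)) = (((4 + (⅙)*6²) + 8)*9)*((1 + 20 + 3*(-11)) + (7*1)*(-4)) = (((4 + (⅙)*36) + 8)*9)*((1 + 20 - 33) + 7*(-4)) = (((4 + 6) + 8)*9)*(-12 - 28) = ((10 + 8)*9)*(-40) = (18*9)*(-40) = 162*(-40) = -6480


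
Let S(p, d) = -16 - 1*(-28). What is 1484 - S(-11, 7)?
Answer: 1472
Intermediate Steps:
S(p, d) = 12 (S(p, d) = -16 + 28 = 12)
1484 - S(-11, 7) = 1484 - 1*12 = 1484 - 12 = 1472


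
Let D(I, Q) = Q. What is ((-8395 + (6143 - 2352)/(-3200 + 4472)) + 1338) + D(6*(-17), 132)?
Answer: -8804809/1272 ≈ -6922.0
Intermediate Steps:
((-8395 + (6143 - 2352)/(-3200 + 4472)) + 1338) + D(6*(-17), 132) = ((-8395 + (6143 - 2352)/(-3200 + 4472)) + 1338) + 132 = ((-8395 + 3791/1272) + 1338) + 132 = (-10674649/1272 + 1338) + 132 = -8972713/1272 + 132 = -8804809/1272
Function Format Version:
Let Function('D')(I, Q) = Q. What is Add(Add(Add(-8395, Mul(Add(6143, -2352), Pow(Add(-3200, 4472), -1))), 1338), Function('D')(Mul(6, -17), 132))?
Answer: Rational(-8804809, 1272) ≈ -6922.0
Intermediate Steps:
Add(Add(Add(-8395, Mul(Add(6143, -2352), Pow(Add(-3200, 4472), -1))), 1338), Function('D')(Mul(6, -17), 132)) = Add(Add(Add(-8395, Mul(Add(6143, -2352), Pow(Add(-3200, 4472), -1))), 1338), 132) = Add(Add(Add(-8395, Mul(3791, Pow(1272, -1))), 1338), 132) = Add(Add(Add(-8395, Mul(3791, Rational(1, 1272))), 1338), 132) = Add(Add(Add(-8395, Rational(3791, 1272)), 1338), 132) = Add(Add(Rational(-10674649, 1272), 1338), 132) = Add(Rational(-8972713, 1272), 132) = Rational(-8804809, 1272)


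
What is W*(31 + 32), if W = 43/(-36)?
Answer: -301/4 ≈ -75.250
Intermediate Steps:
W = -43/36 (W = 43*(-1/36) = -43/36 ≈ -1.1944)
W*(31 + 32) = -43*(31 + 32)/36 = -43/36*63 = -301/4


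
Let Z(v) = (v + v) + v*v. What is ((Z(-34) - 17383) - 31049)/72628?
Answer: -11836/18157 ≈ -0.65187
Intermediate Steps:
Z(v) = v**2 + 2*v (Z(v) = 2*v + v**2 = v**2 + 2*v)
((Z(-34) - 17383) - 31049)/72628 = ((-34*(2 - 34) - 17383) - 31049)/72628 = ((-34*(-32) - 17383) - 31049)*(1/72628) = ((1088 - 17383) - 31049)*(1/72628) = (-16295 - 31049)*(1/72628) = -47344*1/72628 = -11836/18157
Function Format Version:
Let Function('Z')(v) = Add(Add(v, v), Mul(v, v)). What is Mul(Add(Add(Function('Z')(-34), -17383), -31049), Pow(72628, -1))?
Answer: Rational(-11836, 18157) ≈ -0.65187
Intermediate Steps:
Function('Z')(v) = Add(Pow(v, 2), Mul(2, v)) (Function('Z')(v) = Add(Mul(2, v), Pow(v, 2)) = Add(Pow(v, 2), Mul(2, v)))
Mul(Add(Add(Function('Z')(-34), -17383), -31049), Pow(72628, -1)) = Mul(Add(Add(Mul(-34, Add(2, -34)), -17383), -31049), Pow(72628, -1)) = Mul(Add(Add(Mul(-34, -32), -17383), -31049), Rational(1, 72628)) = Mul(Add(Add(1088, -17383), -31049), Rational(1, 72628)) = Mul(Add(-16295, -31049), Rational(1, 72628)) = Mul(-47344, Rational(1, 72628)) = Rational(-11836, 18157)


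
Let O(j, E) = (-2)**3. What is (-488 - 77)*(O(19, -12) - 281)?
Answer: 163285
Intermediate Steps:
O(j, E) = -8
(-488 - 77)*(O(19, -12) - 281) = (-488 - 77)*(-8 - 281) = -565*(-289) = 163285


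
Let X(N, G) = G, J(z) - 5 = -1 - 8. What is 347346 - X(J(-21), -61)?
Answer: 347407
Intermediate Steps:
J(z) = -4 (J(z) = 5 + (-1 - 8) = 5 - 9 = -4)
347346 - X(J(-21), -61) = 347346 - 1*(-61) = 347346 + 61 = 347407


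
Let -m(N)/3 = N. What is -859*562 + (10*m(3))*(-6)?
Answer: -482218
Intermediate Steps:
m(N) = -3*N
-859*562 + (10*m(3))*(-6) = -859*562 + (10*(-3*3))*(-6) = -482758 + (10*(-9))*(-6) = -482758 - 90*(-6) = -482758 + 540 = -482218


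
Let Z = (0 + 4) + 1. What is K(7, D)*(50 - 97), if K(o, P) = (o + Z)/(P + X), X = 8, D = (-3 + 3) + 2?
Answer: -282/5 ≈ -56.400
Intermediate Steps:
D = 2 (D = 0 + 2 = 2)
Z = 5 (Z = 4 + 1 = 5)
K(o, P) = (5 + o)/(8 + P) (K(o, P) = (o + 5)/(P + 8) = (5 + o)/(8 + P))
K(7, D)*(50 - 97) = ((5 + 7)/(8 + 2))*(50 - 97) = (12/10)*(-47) = ((⅒)*12)*(-47) = (6/5)*(-47) = -282/5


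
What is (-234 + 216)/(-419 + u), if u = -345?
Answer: 9/382 ≈ 0.023560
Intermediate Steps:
(-234 + 216)/(-419 + u) = (-234 + 216)/(-419 - 345) = -18/(-764) = -18*(-1/764) = 9/382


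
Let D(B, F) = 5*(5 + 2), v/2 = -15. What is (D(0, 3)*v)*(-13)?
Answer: 13650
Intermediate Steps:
v = -30 (v = 2*(-15) = -30)
D(B, F) = 35 (D(B, F) = 5*7 = 35)
(D(0, 3)*v)*(-13) = (35*(-30))*(-13) = -1050*(-13) = 13650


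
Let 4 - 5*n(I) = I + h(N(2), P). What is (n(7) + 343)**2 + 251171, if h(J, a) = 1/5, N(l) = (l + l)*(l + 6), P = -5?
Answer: 230238356/625 ≈ 3.6838e+5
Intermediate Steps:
N(l) = 2*l*(6 + l) (N(l) = (2*l)*(6 + l) = 2*l*(6 + l))
h(J, a) = 1/5
n(I) = 19/25 - I/5 (n(I) = 4/5 - (I + 1/5)/5 = 4/5 - (1/5 + I)/5 = 4/5 + (-1/25 - I/5) = 19/25 - I/5)
(n(7) + 343)**2 + 251171 = ((19/25 - 1/5*7) + 343)**2 + 251171 = ((19/25 - 7/5) + 343)**2 + 251171 = (-16/25 + 343)**2 + 251171 = (8559/25)**2 + 251171 = 73256481/625 + 251171 = 230238356/625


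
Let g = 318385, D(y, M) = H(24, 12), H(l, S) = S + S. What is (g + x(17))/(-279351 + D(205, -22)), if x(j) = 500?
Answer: -106295/93109 ≈ -1.1416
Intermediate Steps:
H(l, S) = 2*S
D(y, M) = 24 (D(y, M) = 2*12 = 24)
(g + x(17))/(-279351 + D(205, -22)) = (318385 + 500)/(-279351 + 24) = 318885/(-279327) = 318885*(-1/279327) = -106295/93109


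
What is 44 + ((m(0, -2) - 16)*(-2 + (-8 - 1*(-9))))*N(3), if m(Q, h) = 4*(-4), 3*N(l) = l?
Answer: 76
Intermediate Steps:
N(l) = l/3
m(Q, h) = -16
44 + ((m(0, -2) - 16)*(-2 + (-8 - 1*(-9))))*N(3) = 44 + ((-16 - 16)*(-2 + (-8 - 1*(-9))))*((1/3)*3) = 44 - 32*(-2 + (-8 + 9))*1 = 44 - 32*(-2 + 1)*1 = 44 - 32*(-1)*1 = 44 + 32*1 = 44 + 32 = 76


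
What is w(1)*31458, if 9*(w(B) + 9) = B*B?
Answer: -838880/3 ≈ -2.7963e+5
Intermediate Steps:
w(B) = -9 + B²/9 (w(B) = -9 + (B*B)/9 = -9 + B²/9)
w(1)*31458 = (-9 + (⅑)*1²)*31458 = (-9 + (⅑)*1)*31458 = (-9 + ⅑)*31458 = -80/9*31458 = -838880/3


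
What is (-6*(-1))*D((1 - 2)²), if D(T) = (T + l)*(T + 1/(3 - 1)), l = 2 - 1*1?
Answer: 18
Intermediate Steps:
l = 1 (l = 2 - 1 = 1)
D(T) = (1 + T)*(½ + T) (D(T) = (T + 1)*(T + 1/(3 - 1)) = (1 + T)*(T + 1/2) = (1 + T)*(T + ½) = (1 + T)*(½ + T))
(-6*(-1))*D((1 - 2)²) = (-6*(-1))*(½ + ((1 - 2)²)² + 3*(1 - 2)²/2) = 6*(½ + ((-1)²)² + (3/2)*(-1)²) = 6*(½ + 1² + (3/2)*1) = 6*(½ + 1 + 3/2) = 6*3 = 18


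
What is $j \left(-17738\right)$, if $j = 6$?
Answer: $-106428$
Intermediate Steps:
$j \left(-17738\right) = 6 \left(-17738\right) = -106428$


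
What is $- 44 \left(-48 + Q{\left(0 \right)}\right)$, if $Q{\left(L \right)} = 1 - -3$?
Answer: $1936$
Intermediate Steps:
$Q{\left(L \right)} = 4$ ($Q{\left(L \right)} = 1 + 3 = 4$)
$- 44 \left(-48 + Q{\left(0 \right)}\right) = - 44 \left(-48 + 4\right) = \left(-44\right) \left(-44\right) = 1936$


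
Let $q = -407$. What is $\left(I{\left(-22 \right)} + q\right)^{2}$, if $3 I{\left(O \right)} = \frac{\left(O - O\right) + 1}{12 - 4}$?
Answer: $\frac{95394289}{576} \approx 1.6562 \cdot 10^{5}$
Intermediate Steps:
$I{\left(O \right)} = \frac{1}{24}$ ($I{\left(O \right)} = \frac{\left(\left(O - O\right) + 1\right) \frac{1}{12 - 4}}{3} = \frac{\left(0 + 1\right) \frac{1}{8}}{3} = \frac{1 \cdot \frac{1}{8}}{3} = \frac{1}{3} \cdot \frac{1}{8} = \frac{1}{24}$)
$\left(I{\left(-22 \right)} + q\right)^{2} = \left(\frac{1}{24} - 407\right)^{2} = \left(- \frac{9767}{24}\right)^{2} = \frac{95394289}{576}$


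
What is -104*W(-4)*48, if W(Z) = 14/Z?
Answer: 17472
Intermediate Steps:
-104*W(-4)*48 = -1456/(-4)*48 = -1456*(-1)/4*48 = -104*(-7/2)*48 = 364*48 = 17472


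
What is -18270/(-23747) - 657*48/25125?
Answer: -96617214/198881125 ≈ -0.48580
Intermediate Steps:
-18270/(-23747) - 657*48/25125 = -18270*(-1/23747) - 31536*1/25125 = 18270/23747 - 10512/8375 = -96617214/198881125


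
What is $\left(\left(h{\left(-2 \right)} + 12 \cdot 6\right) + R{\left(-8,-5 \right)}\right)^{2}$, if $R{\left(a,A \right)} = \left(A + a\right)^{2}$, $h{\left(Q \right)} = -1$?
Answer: $57600$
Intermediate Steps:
$\left(\left(h{\left(-2 \right)} + 12 \cdot 6\right) + R{\left(-8,-5 \right)}\right)^{2} = \left(\left(-1 + 12 \cdot 6\right) + \left(-5 - 8\right)^{2}\right)^{2} = \left(\left(-1 + 72\right) + \left(-13\right)^{2}\right)^{2} = \left(71 + 169\right)^{2} = 240^{2} = 57600$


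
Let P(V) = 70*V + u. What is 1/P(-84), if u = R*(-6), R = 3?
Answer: -1/5898 ≈ -0.00016955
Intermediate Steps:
u = -18 (u = 3*(-6) = -18)
P(V) = -18 + 70*V (P(V) = 70*V - 18 = -18 + 70*V)
1/P(-84) = 1/(-18 + 70*(-84)) = 1/(-18 - 5880) = 1/(-5898) = -1/5898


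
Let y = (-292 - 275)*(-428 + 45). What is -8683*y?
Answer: -1885608963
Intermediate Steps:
y = 217161 (y = -567*(-383) = 217161)
-8683*y = -8683*217161 = -1885608963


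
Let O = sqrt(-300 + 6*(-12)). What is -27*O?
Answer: -54*I*sqrt(93) ≈ -520.76*I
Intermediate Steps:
O = 2*I*sqrt(93) (O = sqrt(-300 - 72) = sqrt(-372) = 2*I*sqrt(93) ≈ 19.287*I)
-27*O = -54*I*sqrt(93)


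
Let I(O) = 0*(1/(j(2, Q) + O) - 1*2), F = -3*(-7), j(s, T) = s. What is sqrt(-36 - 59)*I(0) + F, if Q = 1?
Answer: 21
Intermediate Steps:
F = 21
I(O) = 0 (I(O) = 0*(1/(2 + O) - 1*2) = 0*(1/(2 + O) - 2) = 0*(-2 + 1/(2 + O)) = 0)
sqrt(-36 - 59)*I(0) + F = sqrt(-36 - 59)*0 + 21 = sqrt(-95)*0 + 21 = (I*sqrt(95))*0 + 21 = 0 + 21 = 21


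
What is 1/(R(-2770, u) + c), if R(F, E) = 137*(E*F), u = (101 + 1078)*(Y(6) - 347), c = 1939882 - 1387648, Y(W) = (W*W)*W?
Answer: 1/58612403244 ≈ 1.7061e-11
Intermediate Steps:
Y(W) = W**3 (Y(W) = W**2*W = W**3)
c = 552234
u = -154449 (u = (101 + 1078)*(6**3 - 347) = 1179*(216 - 347) = 1179*(-131) = -154449)
R(F, E) = 137*E*F
1/(R(-2770, u) + c) = 1/(137*(-154449)*(-2770) + 552234) = 1/(58611851010 + 552234) = 1/58612403244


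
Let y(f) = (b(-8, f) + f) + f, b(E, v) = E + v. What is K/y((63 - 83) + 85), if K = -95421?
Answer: -5613/11 ≈ -510.27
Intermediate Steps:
y(f) = -8 + 3*f (y(f) = ((-8 + f) + f) + f = (-8 + 2*f) + f = -8 + 3*f)
K/y((63 - 83) + 85) = -95421/(-8 + 3*((63 - 83) + 85)) = -95421/(-8 + 3*(-20 + 85)) = -95421/(-8 + 3*65) = -95421/(-8 + 195) = -95421/187 = -95421*1/187 = -5613/11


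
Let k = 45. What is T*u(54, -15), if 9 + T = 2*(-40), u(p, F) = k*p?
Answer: -216270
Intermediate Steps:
u(p, F) = 45*p
T = -89 (T = -9 + 2*(-40) = -9 - 80 = -89)
T*u(54, -15) = -4005*54 = -89*2430 = -216270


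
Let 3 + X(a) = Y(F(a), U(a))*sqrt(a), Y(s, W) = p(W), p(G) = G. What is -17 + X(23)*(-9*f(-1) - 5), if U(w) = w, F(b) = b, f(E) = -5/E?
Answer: 133 - 1150*sqrt(23) ≈ -5382.2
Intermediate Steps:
Y(s, W) = W
X(a) = -3 + a**(3/2) (X(a) = -3 + a*sqrt(a) = -3 + a**(3/2))
-17 + X(23)*(-9*f(-1) - 5) = -17 + (-3 + 23**(3/2))*(-(-45)/(-1) - 5) = -17 + (-3 + 23*sqrt(23))*(-(-45)*(-1) - 5) = -17 + (-3 + 23*sqrt(23))*(-9*5 - 5) = -17 + (-3 + 23*sqrt(23))*(-45 - 5) = -17 + (-3 + 23*sqrt(23))*(-50) = -17 + (150 - 1150*sqrt(23)) = 133 - 1150*sqrt(23)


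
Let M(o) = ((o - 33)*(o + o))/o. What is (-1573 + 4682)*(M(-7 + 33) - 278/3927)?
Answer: -171790904/3927 ≈ -43746.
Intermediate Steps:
M(o) = -66 + 2*o (M(o) = ((-33 + o)*(2*o))/o = (2*o*(-33 + o))/o = -66 + 2*o)
(-1573 + 4682)*(M(-7 + 33) - 278/3927) = (-1573 + 4682)*((-66 + 2*(-7 + 33)) - 278/3927) = 3109*((-66 + 2*26) - 278*1/3927) = 3109*((-66 + 52) - 278/3927) = 3109*(-14 - 278/3927) = 3109*(-55256/3927) = -171790904/3927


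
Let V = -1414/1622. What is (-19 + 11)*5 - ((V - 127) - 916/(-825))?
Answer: 58049924/669075 ≈ 86.761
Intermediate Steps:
V = -707/811 (V = -1414*1/1622 = -707/811 ≈ -0.87176)
(-19 + 11)*5 - ((V - 127) - 916/(-825)) = (-19 + 11)*5 - ((-707/811 - 127) - 916/(-825)) = -8*5 - (-103704/811 - 916*(-1/825)) = -40 - (-103704/811 + 916/825) = -40 - 1*(-84812924/669075) = -40 + 84812924/669075 = 58049924/669075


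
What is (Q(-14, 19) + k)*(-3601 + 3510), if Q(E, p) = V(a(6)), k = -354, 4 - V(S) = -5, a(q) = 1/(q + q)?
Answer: 31395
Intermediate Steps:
a(q) = 1/(2*q)
V(S) = 9 (V(S) = 4 - 1*(-5) = 4 + 5 = 9)
Q(E, p) = 9
(Q(-14, 19) + k)*(-3601 + 3510) = (9 - 354)*(-3601 + 3510) = -345*(-91) = 31395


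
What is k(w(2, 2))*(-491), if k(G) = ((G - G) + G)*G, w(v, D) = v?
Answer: -1964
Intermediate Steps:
k(G) = G² (k(G) = (0 + G)*G = G*G = G²)
k(w(2, 2))*(-491) = 2²*(-491) = 4*(-491) = -1964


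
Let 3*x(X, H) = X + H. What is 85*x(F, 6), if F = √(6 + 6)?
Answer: 170 + 170*√3/3 ≈ 268.15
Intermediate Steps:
F = 2*√3 (F = √12 = 2*√3 ≈ 3.4641)
x(X, H) = H/3 + X/3 (x(X, H) = (X + H)/3 = (H + X)/3 = H/3 + X/3)
85*x(F, 6) = 85*((⅓)*6 + (2*√3)/3) = 85*(2 + 2*√3/3) = 170 + 170*√3/3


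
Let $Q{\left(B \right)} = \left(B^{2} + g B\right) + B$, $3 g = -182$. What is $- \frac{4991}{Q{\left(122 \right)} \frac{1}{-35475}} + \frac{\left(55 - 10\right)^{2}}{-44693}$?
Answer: $\frac{126948707775}{5452546} \approx 23282.0$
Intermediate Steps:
$g = - \frac{182}{3}$ ($g = \frac{1}{3} \left(-182\right) = - \frac{182}{3} \approx -60.667$)
$Q{\left(B \right)} = B^{2} - \frac{179 B}{3}$ ($Q{\left(B \right)} = \left(B^{2} - \frac{182 B}{3}\right) + B = B^{2} - \frac{179 B}{3}$)
$- \frac{4991}{Q{\left(122 \right)} \frac{1}{-35475}} + \frac{\left(55 - 10\right)^{2}}{-44693} = - \frac{4991}{\frac{1}{3} \cdot 122 \left(-179 + 3 \cdot 122\right) \frac{1}{-35475}} + \frac{\left(55 - 10\right)^{2}}{-44693} = - \frac{4991}{\frac{1}{3} \cdot 122 \left(-179 + 366\right) \left(- \frac{1}{35475}\right)} + 45^{2} \left(- \frac{1}{44693}\right) = - \frac{4991}{\frac{1}{3} \cdot 122 \cdot 187 \left(- \frac{1}{35475}\right)} + 2025 \left(- \frac{1}{44693}\right) = - \frac{4991}{\frac{22814}{3} \left(- \frac{1}{35475}\right)} - \frac{2025}{44693} = - \frac{4991}{- \frac{2074}{9675}} - \frac{2025}{44693} = \left(-4991\right) \left(- \frac{9675}{2074}\right) - \frac{2025}{44693} = \frac{48287925}{2074} - \frac{2025}{44693} = \frac{126948707775}{5452546}$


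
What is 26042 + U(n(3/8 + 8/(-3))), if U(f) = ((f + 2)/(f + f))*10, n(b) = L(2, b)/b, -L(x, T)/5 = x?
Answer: 625183/24 ≈ 26049.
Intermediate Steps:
L(x, T) = -5*x
n(b) = -10/b (n(b) = (-5*2)/b = -10/b)
U(f) = 5*(2 + f)/f (U(f) = ((2 + f)/((2*f)))*10 = ((2 + f)*(1/(2*f)))*10 = ((2 + f)/(2*f))*10 = 5*(2 + f)/f)
26042 + U(n(3/8 + 8/(-3))) = 26042 + (5 + 10/((-10/(3/8 + 8/(-3))))) = 26042 + (5 + 10/((-10/(3*(⅛) + 8*(-⅓))))) = 26042 + (5 + 10/((-10/(3/8 - 8/3)))) = 26042 + (5 + 10/((-10/(-55/24)))) = 26042 + (5 + 10/((-10*(-24/55)))) = 26042 + (5 + 10/(48/11)) = 26042 + (5 + 10*(11/48)) = 26042 + (5 + 55/24) = 26042 + 175/24 = 625183/24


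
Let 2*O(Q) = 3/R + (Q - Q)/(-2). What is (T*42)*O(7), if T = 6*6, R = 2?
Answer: 1134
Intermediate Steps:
O(Q) = ¾ (O(Q) = (3/2 + (Q - Q)/(-2))/2 = (3*(½) + 0*(-½))/2 = (3/2 + 0)/2 = (½)*(3/2) = ¾)
T = 36
(T*42)*O(7) = (36*42)*(¾) = 1512*(¾) = 1134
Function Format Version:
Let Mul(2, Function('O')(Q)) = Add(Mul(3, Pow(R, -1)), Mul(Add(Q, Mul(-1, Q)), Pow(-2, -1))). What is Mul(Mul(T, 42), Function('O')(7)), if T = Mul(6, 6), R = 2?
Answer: 1134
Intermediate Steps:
Function('O')(Q) = Rational(3, 4) (Function('O')(Q) = Mul(Rational(1, 2), Add(Mul(3, Pow(2, -1)), Mul(Add(Q, Mul(-1, Q)), Pow(-2, -1)))) = Mul(Rational(1, 2), Add(Mul(3, Rational(1, 2)), Mul(0, Rational(-1, 2)))) = Mul(Rational(1, 2), Add(Rational(3, 2), 0)) = Mul(Rational(1, 2), Rational(3, 2)) = Rational(3, 4))
T = 36
Mul(Mul(T, 42), Function('O')(7)) = Mul(Mul(36, 42), Rational(3, 4)) = Mul(1512, Rational(3, 4)) = 1134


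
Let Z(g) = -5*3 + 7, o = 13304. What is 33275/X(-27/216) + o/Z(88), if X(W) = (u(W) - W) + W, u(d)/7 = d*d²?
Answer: -17048441/7 ≈ -2.4355e+6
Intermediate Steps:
Z(g) = -8 (Z(g) = -15 + 7 = -8)
u(d) = 7*d³ (u(d) = 7*(d*d²) = 7*d³)
X(W) = 7*W³ (X(W) = (7*W³ - W) + W = (-W + 7*W³) + W = 7*W³)
33275/X(-27/216) + o/Z(88) = 33275/((7*(-27/216)³)) + 13304/(-8) = 33275/((7*(-27*1/216)³)) + 13304*(-⅛) = 33275/((7*(-⅛)³)) - 1663 = 33275/((7*(-1/512))) - 1663 = 33275/(-7/512) - 1663 = 33275*(-512/7) - 1663 = -17036800/7 - 1663 = -17048441/7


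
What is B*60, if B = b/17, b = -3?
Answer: -180/17 ≈ -10.588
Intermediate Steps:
B = -3/17 ≈ -0.17647
B*60 = -3/17*60 = -180/17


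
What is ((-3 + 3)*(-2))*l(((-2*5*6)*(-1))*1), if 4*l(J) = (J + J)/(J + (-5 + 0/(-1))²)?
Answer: 0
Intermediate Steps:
l(J) = J/(2*(25 + J)) (l(J) = ((J + J)/(J + (-5 + 0/(-1))²))/4 = ((2*J)/(J + (-5 + 0*(-1))²))/4 = ((2*J)/(J + (-5 + 0)²))/4 = ((2*J)/(J + (-5)²))/4 = ((2*J)/(J + 25))/4 = ((2*J)/(25 + J))/4 = (2*J/(25 + J))/4 = J/(2*(25 + J)))
((-3 + 3)*(-2))*l(((-2*5*6)*(-1))*1) = ((-3 + 3)*(-2))*((((-2*5*6)*(-1))*1)/(2*(25 + ((-2*5*6)*(-1))*1))) = (0*(-2))*(((-10*6*(-1))*1)/(2*(25 + (-10*6*(-1))*1))) = 0*((-60*(-1)*1)/(2*(25 - 60*(-1)*1))) = 0*((60*1)/(2*(25 + 60*1))) = 0*((½)*60/(25 + 60)) = 0*((½)*60/85) = 0*((½)*60*(1/85)) = 0*(6/17) = 0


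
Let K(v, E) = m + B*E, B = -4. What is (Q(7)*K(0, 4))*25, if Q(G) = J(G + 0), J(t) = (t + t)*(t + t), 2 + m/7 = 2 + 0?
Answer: -78400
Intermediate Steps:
m = 0 (m = -14 + 7*(2 + 0) = -14 + 7*2 = -14 + 14 = 0)
K(v, E) = -4*E (K(v, E) = 0 - 4*E = -4*E)
J(t) = 4*t² (J(t) = (2*t)*(2*t) = 4*t²)
Q(G) = 4*G² (Q(G) = 4*(G + 0)² = 4*G²)
(Q(7)*K(0, 4))*25 = ((4*7²)*(-4*4))*25 = ((4*49)*(-16))*25 = (196*(-16))*25 = -3136*25 = -78400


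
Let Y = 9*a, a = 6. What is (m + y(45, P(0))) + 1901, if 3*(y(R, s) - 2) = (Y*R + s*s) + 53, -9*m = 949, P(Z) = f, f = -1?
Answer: 23630/9 ≈ 2625.6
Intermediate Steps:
P(Z) = -1
Y = 54 (Y = 9*6 = 54)
m = -949/9 (m = -⅑*949 = -949/9 ≈ -105.44)
y(R, s) = 59/3 + 18*R + s²/3 (y(R, s) = 2 + ((54*R + s*s) + 53)/3 = 2 + ((54*R + s²) + 53)/3 = 2 + ((s² + 54*R) + 53)/3 = 2 + (53 + s² + 54*R)/3 = 2 + (53/3 + 18*R + s²/3) = 59/3 + 18*R + s²/3)
(m + y(45, P(0))) + 1901 = (-949/9 + (59/3 + 18*45 + (⅓)*(-1)²)) + 1901 = (-949/9 + (59/3 + 810 + (⅓)*1)) + 1901 = (-949/9 + (59/3 + 810 + ⅓)) + 1901 = (-949/9 + 830) + 1901 = 6521/9 + 1901 = 23630/9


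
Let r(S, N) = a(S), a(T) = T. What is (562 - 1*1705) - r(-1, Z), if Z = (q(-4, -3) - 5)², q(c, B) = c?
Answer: -1142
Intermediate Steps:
Z = 81 (Z = (-4 - 5)² = (-9)² = 81)
r(S, N) = S
(562 - 1*1705) - r(-1, Z) = (562 - 1*1705) - 1*(-1) = (562 - 1705) + 1 = -1143 + 1 = -1142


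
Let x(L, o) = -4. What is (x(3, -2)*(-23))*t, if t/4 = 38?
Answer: 13984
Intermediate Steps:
t = 152 (t = 4*38 = 152)
(x(3, -2)*(-23))*t = -4*(-23)*152 = 92*152 = 13984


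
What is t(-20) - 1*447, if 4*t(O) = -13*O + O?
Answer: -387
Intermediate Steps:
t(O) = -3*O (t(O) = (-13*O + O)/4 = (-12*O)/4 = -3*O)
t(-20) - 1*447 = -3*(-20) - 1*447 = 60 - 447 = -387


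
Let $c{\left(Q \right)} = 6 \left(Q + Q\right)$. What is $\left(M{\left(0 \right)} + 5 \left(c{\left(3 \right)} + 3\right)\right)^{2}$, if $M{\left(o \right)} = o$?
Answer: $38025$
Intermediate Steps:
$c{\left(Q \right)} = 12 Q$ ($c{\left(Q \right)} = 6 \cdot 2 Q = 12 Q$)
$\left(M{\left(0 \right)} + 5 \left(c{\left(3 \right)} + 3\right)\right)^{2} = \left(0 + 5 \left(12 \cdot 3 + 3\right)\right)^{2} = \left(0 + 5 \left(36 + 3\right)\right)^{2} = \left(0 + 5 \cdot 39\right)^{2} = \left(0 + 195\right)^{2} = 195^{2} = 38025$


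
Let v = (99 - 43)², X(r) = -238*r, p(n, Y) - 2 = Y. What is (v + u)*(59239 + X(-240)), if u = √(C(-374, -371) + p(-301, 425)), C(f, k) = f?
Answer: 364901824 + 116359*√53 ≈ 3.6575e+8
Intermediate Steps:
p(n, Y) = 2 + Y
u = √53 (u = √(-374 + (2 + 425)) = √(-374 + 427) = √53 ≈ 7.2801)
v = 3136 (v = 56² = 3136)
(v + u)*(59239 + X(-240)) = (3136 + √53)*(59239 - 238*(-240)) = (3136 + √53)*(59239 + 57120) = (3136 + √53)*116359 = 364901824 + 116359*√53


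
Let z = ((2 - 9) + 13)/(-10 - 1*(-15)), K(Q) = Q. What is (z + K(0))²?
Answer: 36/25 ≈ 1.4400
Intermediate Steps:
z = 6/5 (z = (-7 + 13)/(-10 + 15) = 6/5 ≈ 1.2000)
(z + K(0))² = (6/5 + 0)² = (6/5)² = 36/25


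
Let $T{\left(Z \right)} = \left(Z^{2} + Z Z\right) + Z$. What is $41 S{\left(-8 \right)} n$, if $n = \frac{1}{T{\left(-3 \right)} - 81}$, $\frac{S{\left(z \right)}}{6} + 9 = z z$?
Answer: $-205$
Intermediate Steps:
$T{\left(Z \right)} = Z + 2 Z^{2}$ ($T{\left(Z \right)} = \left(Z^{2} + Z^{2}\right) + Z = 2 Z^{2} + Z = Z + 2 Z^{2}$)
$S{\left(z \right)} = -54 + 6 z^{2}$ ($S{\left(z \right)} = -54 + 6 z z = -54 + 6 z^{2}$)
$n = - \frac{1}{66}$ ($n = \frac{1}{- 3 \left(1 + 2 \left(-3\right)\right) - 81} = \frac{1}{- 3 \left(1 - 6\right) - 81} = \frac{1}{\left(-3\right) \left(-5\right) - 81} = \frac{1}{15 - 81} = \frac{1}{-66} = - \frac{1}{66} \approx -0.015152$)
$41 S{\left(-8 \right)} n = 41 \left(-54 + 6 \left(-8\right)^{2}\right) \left(- \frac{1}{66}\right) = 41 \left(-54 + 6 \cdot 64\right) \left(- \frac{1}{66}\right) = 41 \left(-54 + 384\right) \left(- \frac{1}{66}\right) = 41 \cdot 330 \left(- \frac{1}{66}\right) = 13530 \left(- \frac{1}{66}\right) = -205$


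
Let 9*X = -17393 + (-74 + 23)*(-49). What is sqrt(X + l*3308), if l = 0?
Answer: I*sqrt(14894)/3 ≈ 40.68*I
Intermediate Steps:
X = -14894/9 (X = (-17393 + (-74 + 23)*(-49))/9 = (-17393 - 51*(-49))/9 = (-17393 + 2499)/9 = (1/9)*(-14894) = -14894/9 ≈ -1654.9)
sqrt(X + l*3308) = sqrt(-14894/9 + 0*3308) = sqrt(-14894/9 + 0) = sqrt(-14894/9) = I*sqrt(14894)/3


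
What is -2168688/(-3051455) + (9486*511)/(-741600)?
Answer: -146479546307/25143989200 ≈ -5.8256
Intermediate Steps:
-2168688/(-3051455) + (9486*511)/(-741600) = -2168688*(-1/3051455) + 4847346*(-1/741600) = 2168688/3051455 - 269297/41200 = -146479546307/25143989200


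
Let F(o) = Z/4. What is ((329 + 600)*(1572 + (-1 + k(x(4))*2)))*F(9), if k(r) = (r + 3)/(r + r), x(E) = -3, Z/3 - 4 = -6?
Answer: -4378377/2 ≈ -2.1892e+6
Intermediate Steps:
Z = -6 (Z = 12 + 3*(-6) = 12 - 18 = -6)
k(r) = (3 + r)/(2*r) (k(r) = (3 + r)/((2*r)) = (3 + r)*(1/(2*r)) = (3 + r)/(2*r))
F(o) = -3/2 (F(o) = -6/4 = -6*¼ = -3/2)
((329 + 600)*(1572 + (-1 + k(x(4))*2)))*F(9) = ((329 + 600)*(1572 + (-1 + ((½)*(3 - 3)/(-3))*2)))*(-3/2) = (929*(1572 + (-1 + ((½)*(-⅓)*0)*2)))*(-3/2) = (929*(1572 + (-1 + 0*2)))*(-3/2) = (929*(1572 + (-1 + 0)))*(-3/2) = (929*(1572 - 1))*(-3/2) = (929*1571)*(-3/2) = 1459459*(-3/2) = -4378377/2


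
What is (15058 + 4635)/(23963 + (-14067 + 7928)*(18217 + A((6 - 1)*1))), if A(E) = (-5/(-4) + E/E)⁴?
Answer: -5041408/28663689179 ≈ -0.00017588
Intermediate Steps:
A(E) = 6561/256 (A(E) = (-5*(-¼) + 1)⁴ = (5/4 + 1)⁴ = (9/4)⁴ = 6561/256)
(15058 + 4635)/(23963 + (-14067 + 7928)*(18217 + A((6 - 1)*1))) = (15058 + 4635)/(23963 + (-14067 + 7928)*(18217 + 6561/256)) = 19693/(23963 - 6139*4670113/256) = 19693/(23963 - 28669823707/256) = 19693/(-28663689179/256) = 19693*(-256/28663689179) = -5041408/28663689179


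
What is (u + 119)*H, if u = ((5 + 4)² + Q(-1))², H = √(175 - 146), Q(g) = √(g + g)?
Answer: 6678*√29 + 162*I*√58 ≈ 35962.0 + 1233.8*I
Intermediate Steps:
Q(g) = √2*√g (Q(g) = √(2*g) = √2*√g)
H = √29 ≈ 5.3852
u = (81 + I*√2)² (u = ((5 + 4)² + √2*√(-1))² = (9² + √2*I)² = (81 + I*√2)² ≈ 6559.0 + 229.1*I)
(u + 119)*H = ((81 + I*√2)² + 119)*√29 = (119 + (81 + I*√2)²)*√29 = √29*(119 + (81 + I*√2)²)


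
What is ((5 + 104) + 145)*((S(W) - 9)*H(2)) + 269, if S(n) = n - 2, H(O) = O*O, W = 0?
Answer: -10907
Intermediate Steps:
H(O) = O²
S(n) = -2 + n
((5 + 104) + 145)*((S(W) - 9)*H(2)) + 269 = ((5 + 104) + 145)*(((-2 + 0) - 9)*2²) + 269 = (109 + 145)*((-2 - 9)*4) + 269 = 254*(-11*4) + 269 = 254*(-44) + 269 = -11176 + 269 = -10907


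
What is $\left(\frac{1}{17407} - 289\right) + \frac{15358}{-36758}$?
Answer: $- \frac{92591470091}{319923253} \approx -289.42$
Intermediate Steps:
$\left(\frac{1}{17407} - 289\right) + \frac{15358}{-36758} = \left(\frac{1}{17407} - 289\right) + 15358 \left(- \frac{1}{36758}\right) = \left(\frac{1}{17407} - 289\right) - \frac{7679}{18379} = - \frac{5030622}{17407} - \frac{7679}{18379} = - \frac{92591470091}{319923253}$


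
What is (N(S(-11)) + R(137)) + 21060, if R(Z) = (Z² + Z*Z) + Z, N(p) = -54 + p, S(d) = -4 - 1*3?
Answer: 58674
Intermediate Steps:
S(d) = -7 (S(d) = -4 - 3 = -7)
R(Z) = Z + 2*Z² (R(Z) = (Z² + Z²) + Z = 2*Z² + Z = Z + 2*Z²)
(N(S(-11)) + R(137)) + 21060 = ((-54 - 7) + 137*(1 + 2*137)) + 21060 = (-61 + 137*(1 + 274)) + 21060 = (-61 + 137*275) + 21060 = (-61 + 37675) + 21060 = 37614 + 21060 = 58674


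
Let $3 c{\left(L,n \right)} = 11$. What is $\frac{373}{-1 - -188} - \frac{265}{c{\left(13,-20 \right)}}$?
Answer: $- \frac{13142}{187} \approx -70.278$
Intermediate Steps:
$c{\left(L,n \right)} = \frac{11}{3}$ ($c{\left(L,n \right)} = \frac{1}{3} \cdot 11 = \frac{11}{3}$)
$\frac{373}{-1 - -188} - \frac{265}{c{\left(13,-20 \right)}} = \frac{373}{-1 - -188} - \frac{265}{\frac{11}{3}} = \frac{373}{-1 + 188} - \frac{795}{11} = \frac{373}{187} - \frac{795}{11} = - \frac{13142}{187}$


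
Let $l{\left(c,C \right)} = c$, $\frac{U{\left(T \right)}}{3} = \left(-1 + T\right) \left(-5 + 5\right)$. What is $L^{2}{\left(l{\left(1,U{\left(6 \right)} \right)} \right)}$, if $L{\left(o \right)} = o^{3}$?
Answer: $1$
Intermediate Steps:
$U{\left(T \right)} = 0$ ($U{\left(T \right)} = 3 \left(-1 + T\right) \left(-5 + 5\right) = 3 \left(-1 + T\right) 0 = 3 \cdot 0 = 0$)
$L^{2}{\left(l{\left(1,U{\left(6 \right)} \right)} \right)} = \left(1^{3}\right)^{2} = 1^{2} = 1$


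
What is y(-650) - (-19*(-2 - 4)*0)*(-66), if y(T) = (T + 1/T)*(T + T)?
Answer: 845002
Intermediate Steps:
y(T) = 2*T*(T + 1/T) (y(T) = (T + 1/T)*(2*T) = 2*T*(T + 1/T))
y(-650) - (-19*(-2 - 4)*0)*(-66) = (2 + 2*(-650)**2) - (-19*(-2 - 4)*0)*(-66) = (2 + 2*422500) - (-(-114)*0)*(-66) = (2 + 845000) - (-19*0)*(-66) = 845002 - 0*(-66) = 845002 - 1*0 = 845002 + 0 = 845002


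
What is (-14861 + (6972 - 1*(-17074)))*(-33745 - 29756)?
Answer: -583256685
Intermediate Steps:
(-14861 + (6972 - 1*(-17074)))*(-33745 - 29756) = (-14861 + (6972 + 17074))*(-63501) = (-14861 + 24046)*(-63501) = 9185*(-63501) = -583256685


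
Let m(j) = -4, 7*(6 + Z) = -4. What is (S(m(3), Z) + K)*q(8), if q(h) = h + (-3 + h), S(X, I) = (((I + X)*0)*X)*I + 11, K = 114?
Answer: 1625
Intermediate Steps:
Z = -46/7 (Z = -6 + (⅐)*(-4) = -6 - 4/7 = -46/7 ≈ -6.5714)
S(X, I) = 11 (S(X, I) = (0*X)*I + 11 = 0*I + 11 = 0 + 11 = 11)
q(h) = -3 + 2*h
(S(m(3), Z) + K)*q(8) = (11 + 114)*(-3 + 2*8) = 125*(-3 + 16) = 125*13 = 1625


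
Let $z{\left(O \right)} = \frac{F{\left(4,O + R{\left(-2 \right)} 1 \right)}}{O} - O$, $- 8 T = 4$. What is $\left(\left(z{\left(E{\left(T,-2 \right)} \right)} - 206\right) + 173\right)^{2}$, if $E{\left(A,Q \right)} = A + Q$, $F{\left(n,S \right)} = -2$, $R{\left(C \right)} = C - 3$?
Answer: $\frac{88209}{100} \approx 882.09$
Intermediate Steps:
$R{\left(C \right)} = -3 + C$ ($R{\left(C \right)} = C - 3 = -3 + C$)
$T = - \frac{1}{2}$ ($T = \left(- \frac{1}{8}\right) 4 = - \frac{1}{2} \approx -0.5$)
$z{\left(O \right)} = - O - \frac{2}{O}$ ($z{\left(O \right)} = - \frac{2}{O} - O = - O - \frac{2}{O}$)
$\left(\left(z{\left(E{\left(T,-2 \right)} \right)} - 206\right) + 173\right)^{2} = \left(\left(\left(- (- \frac{1}{2} - 2) - \frac{2}{- \frac{1}{2} - 2}\right) - 206\right) + 173\right)^{2} = \left(\left(\left(\left(-1\right) \left(- \frac{5}{2}\right) - \frac{2}{- \frac{5}{2}}\right) - 206\right) + 173\right)^{2} = \left(\left(\left(\frac{5}{2} - - \frac{4}{5}\right) - 206\right) + 173\right)^{2} = \left(\left(\left(\frac{5}{2} + \frac{4}{5}\right) - 206\right) + 173\right)^{2} = \left(\left(\frac{33}{10} - 206\right) + 173\right)^{2} = \left(- \frac{2027}{10} + 173\right)^{2} = \left(- \frac{297}{10}\right)^{2} = \frac{88209}{100}$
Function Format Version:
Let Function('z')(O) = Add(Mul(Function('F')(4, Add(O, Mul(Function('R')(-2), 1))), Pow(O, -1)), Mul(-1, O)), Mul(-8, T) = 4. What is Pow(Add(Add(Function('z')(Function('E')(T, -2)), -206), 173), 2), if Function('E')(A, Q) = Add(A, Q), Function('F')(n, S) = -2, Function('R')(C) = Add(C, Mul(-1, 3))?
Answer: Rational(88209, 100) ≈ 882.09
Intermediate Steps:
Function('R')(C) = Add(-3, C) (Function('R')(C) = Add(C, -3) = Add(-3, C))
T = Rational(-1, 2) (T = Mul(Rational(-1, 8), 4) = Rational(-1, 2) ≈ -0.50000)
Function('z')(O) = Add(Mul(-1, O), Mul(-2, Pow(O, -1))) (Function('z')(O) = Add(Mul(-2, Pow(O, -1)), Mul(-1, O)) = Add(Mul(-1, O), Mul(-2, Pow(O, -1))))
Pow(Add(Add(Function('z')(Function('E')(T, -2)), -206), 173), 2) = Pow(Add(Add(Add(Mul(-1, Add(Rational(-1, 2), -2)), Mul(-2, Pow(Add(Rational(-1, 2), -2), -1))), -206), 173), 2) = Pow(Add(Add(Add(Mul(-1, Rational(-5, 2)), Mul(-2, Pow(Rational(-5, 2), -1))), -206), 173), 2) = Pow(Add(Add(Add(Rational(5, 2), Mul(-2, Rational(-2, 5))), -206), 173), 2) = Pow(Add(Add(Add(Rational(5, 2), Rational(4, 5)), -206), 173), 2) = Pow(Add(Add(Rational(33, 10), -206), 173), 2) = Pow(Add(Rational(-2027, 10), 173), 2) = Pow(Rational(-297, 10), 2) = Rational(88209, 100)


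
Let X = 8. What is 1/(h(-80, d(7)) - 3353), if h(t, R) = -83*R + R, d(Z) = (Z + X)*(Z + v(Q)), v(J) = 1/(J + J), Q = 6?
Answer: -2/24131 ≈ -8.2881e-5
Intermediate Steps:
v(J) = 1/(2*J)
d(Z) = (8 + Z)*(1/12 + Z) (d(Z) = (Z + 8)*(Z + (½)/6) = (8 + Z)*(Z + (½)*(⅙)) = (8 + Z)*(Z + 1/12) = (8 + Z)*(1/12 + Z))
h(t, R) = -82*R
1/(h(-80, d(7)) - 3353) = 1/(-82*(⅔ + 7² + (97/12)*7) - 3353) = 1/(-82*(⅔ + 49 + 679/12) - 3353) = 1/(-82*425/4 - 3353) = 1/(-17425/2 - 3353) = 1/(-24131/2) = -2/24131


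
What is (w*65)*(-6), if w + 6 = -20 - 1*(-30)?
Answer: -1560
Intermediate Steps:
w = 4 (w = -6 + (-20 - 1*(-30)) = -6 + (-20 + 30) = -6 + 10 = 4)
(w*65)*(-6) = (4*65)*(-6) = 260*(-6) = -1560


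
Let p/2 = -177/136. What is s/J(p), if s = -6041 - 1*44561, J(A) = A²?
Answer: -233983648/31329 ≈ -7468.6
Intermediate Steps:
p = -177/68 (p = 2*(-177/136) = -177/68 ≈ -2.6029)
s = -50602 (s = -6041 - 44561 = -50602)
s/J(p) = -50602/((-177/68)²) = -50602/31329/4624 = -50602*4624/31329 = -233983648/31329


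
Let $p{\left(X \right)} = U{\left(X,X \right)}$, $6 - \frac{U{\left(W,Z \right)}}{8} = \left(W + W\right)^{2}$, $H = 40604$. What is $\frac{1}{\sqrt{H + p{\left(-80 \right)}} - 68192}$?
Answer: $- \frac{17048}{1162578253} - \frac{i \sqrt{41037}}{2325156506} \approx -1.4664 \cdot 10^{-5} - 8.7124 \cdot 10^{-8} i$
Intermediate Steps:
$U{\left(W,Z \right)} = 48 - 32 W^{2}$ ($U{\left(W,Z \right)} = 48 - 8 \left(W + W\right)^{2} = 48 - 8 \left(2 W\right)^{2} = 48 - 8 \cdot 4 W^{2} = 48 - 32 W^{2}$)
$p{\left(X \right)} = 48 - 32 X^{2}$
$\frac{1}{\sqrt{H + p{\left(-80 \right)}} - 68192} = \frac{1}{\sqrt{40604 + \left(48 - 32 \left(-80\right)^{2}\right)} - 68192} = \frac{1}{\sqrt{40604 + \left(48 - 204800\right)} - 68192} = \frac{1}{\sqrt{40604 - 204752} - 68192} = \frac{1}{\sqrt{-164148} - 68192} = \frac{1}{2 i \sqrt{41037} - 68192} = \frac{1}{-68192 + 2 i \sqrt{41037}}$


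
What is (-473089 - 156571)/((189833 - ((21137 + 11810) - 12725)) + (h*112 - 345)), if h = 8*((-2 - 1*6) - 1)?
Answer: -314830/80601 ≈ -3.9060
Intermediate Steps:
h = -72 (h = 8*((-2 - 6) - 1) = 8*(-8 - 1) = 8*(-9) = -72)
(-473089 - 156571)/((189833 - ((21137 + 11810) - 12725)) + (h*112 - 345)) = (-473089 - 156571)/((189833 - ((21137 + 11810) - 12725)) + (-72*112 - 345)) = -629660/((189833 - (32947 - 12725)) + (-8064 - 345)) = -629660/((189833 - 1*20222) - 8409) = -629660/((189833 - 20222) - 8409) = -629660/(169611 - 8409) = -629660/161202 = -629660*1/161202 = -314830/80601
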